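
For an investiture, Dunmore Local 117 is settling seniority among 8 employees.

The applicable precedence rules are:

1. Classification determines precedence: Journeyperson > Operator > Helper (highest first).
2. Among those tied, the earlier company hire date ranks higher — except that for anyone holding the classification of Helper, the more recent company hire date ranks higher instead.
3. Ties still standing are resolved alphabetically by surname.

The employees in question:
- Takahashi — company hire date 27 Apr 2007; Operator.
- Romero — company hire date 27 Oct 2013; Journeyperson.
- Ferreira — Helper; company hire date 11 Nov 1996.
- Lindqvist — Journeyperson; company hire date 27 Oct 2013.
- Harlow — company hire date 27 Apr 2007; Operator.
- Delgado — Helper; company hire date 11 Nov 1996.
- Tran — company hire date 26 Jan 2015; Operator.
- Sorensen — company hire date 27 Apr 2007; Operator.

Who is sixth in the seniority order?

Tran

By classification: Lindqvist and Romero (Journeyperson); then Harlow, Sorensen, Takahashi and Tran (Operator); then Delgado and Ferreira (Helper).
Lindqvist and Romero both have company hire date 27 Oct 2013, so the next rule applies.
Among Lindqvist and Romero, alphabetically by surname: Lindqvist before Romero.
Among Harlow, Sorensen, Takahashi and Tran, by company hire date (earlier first): Harlow, Sorensen and Takahashi (27 Apr 2007) before Tran (26 Jan 2015).
Among Harlow, Sorensen and Takahashi, alphabetically by surname: Harlow before Sorensen before Takahashi.
Delgado and Ferreira both have company hire date 11 Nov 1996, so the next rule applies.
Among Delgado and Ferreira, alphabetically by surname: Delgado before Ferreira.
Order: Lindqvist, Romero, Harlow, Sorensen, Takahashi, Tran, Delgado, Ferreira.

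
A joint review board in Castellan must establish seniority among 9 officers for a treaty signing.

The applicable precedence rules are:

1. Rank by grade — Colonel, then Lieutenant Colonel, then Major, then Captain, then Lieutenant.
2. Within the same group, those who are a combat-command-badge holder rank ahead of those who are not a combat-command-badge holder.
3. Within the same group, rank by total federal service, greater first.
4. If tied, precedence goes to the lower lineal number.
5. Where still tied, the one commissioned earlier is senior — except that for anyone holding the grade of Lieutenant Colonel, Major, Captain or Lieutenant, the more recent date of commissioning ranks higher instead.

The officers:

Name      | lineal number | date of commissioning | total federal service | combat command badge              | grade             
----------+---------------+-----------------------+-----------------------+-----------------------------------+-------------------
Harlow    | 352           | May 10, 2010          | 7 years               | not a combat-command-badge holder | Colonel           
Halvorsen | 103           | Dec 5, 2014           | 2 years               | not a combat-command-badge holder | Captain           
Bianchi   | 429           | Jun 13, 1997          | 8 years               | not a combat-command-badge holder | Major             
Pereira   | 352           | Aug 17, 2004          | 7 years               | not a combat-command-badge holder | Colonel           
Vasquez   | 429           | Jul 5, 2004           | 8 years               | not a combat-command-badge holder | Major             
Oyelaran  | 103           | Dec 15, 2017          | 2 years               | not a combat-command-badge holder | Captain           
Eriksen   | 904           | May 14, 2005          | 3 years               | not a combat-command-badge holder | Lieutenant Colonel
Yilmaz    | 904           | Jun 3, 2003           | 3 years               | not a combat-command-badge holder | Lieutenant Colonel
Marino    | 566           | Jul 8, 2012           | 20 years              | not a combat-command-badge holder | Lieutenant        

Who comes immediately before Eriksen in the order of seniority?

Harlow

By grade: Pereira and Harlow (Colonel); then Eriksen and Yilmaz (Lieutenant Colonel); then Vasquez and Bianchi (Major); then Oyelaran and Halvorsen (Captain); then Marino (Lieutenant).
Pereira and Harlow are each not a combat-command-badge holder, so the next rule applies.
Pereira and Harlow both have total federal service 7 years, so the next rule applies.
Pereira and Harlow both have lineal number 352, so the next rule applies.
Among Pereira and Harlow, by date of commissioning (earlier first): Pereira (Aug 17, 2004) before Harlow (May 10, 2010).
Eriksen and Yilmaz are each not a combat-command-badge holder, so the next rule applies.
Eriksen and Yilmaz both have total federal service 3 years, so the next rule applies.
Eriksen and Yilmaz both have lineal number 904, so the next rule applies.
Among Eriksen and Yilmaz, by date of commissioning (later first) (reversed rule for this group): Eriksen (May 14, 2005) before Yilmaz (Jun 3, 2003).
Vasquez and Bianchi are each not a combat-command-badge holder, so the next rule applies.
Vasquez and Bianchi both have total federal service 8 years, so the next rule applies.
Vasquez and Bianchi both have lineal number 429, so the next rule applies.
Among Vasquez and Bianchi, by date of commissioning (later first) (reversed rule for this group): Vasquez (Jul 5, 2004) before Bianchi (Jun 13, 1997).
Oyelaran and Halvorsen are each not a combat-command-badge holder, so the next rule applies.
Oyelaran and Halvorsen both have total federal service 2 years, so the next rule applies.
Oyelaran and Halvorsen both have lineal number 103, so the next rule applies.
Among Oyelaran and Halvorsen, by date of commissioning (later first) (reversed rule for this group): Oyelaran (Dec 15, 2017) before Halvorsen (Dec 5, 2014).
Order: Pereira, Harlow, Eriksen, Yilmaz, Vasquez, Bianchi, Oyelaran, Halvorsen, Marino.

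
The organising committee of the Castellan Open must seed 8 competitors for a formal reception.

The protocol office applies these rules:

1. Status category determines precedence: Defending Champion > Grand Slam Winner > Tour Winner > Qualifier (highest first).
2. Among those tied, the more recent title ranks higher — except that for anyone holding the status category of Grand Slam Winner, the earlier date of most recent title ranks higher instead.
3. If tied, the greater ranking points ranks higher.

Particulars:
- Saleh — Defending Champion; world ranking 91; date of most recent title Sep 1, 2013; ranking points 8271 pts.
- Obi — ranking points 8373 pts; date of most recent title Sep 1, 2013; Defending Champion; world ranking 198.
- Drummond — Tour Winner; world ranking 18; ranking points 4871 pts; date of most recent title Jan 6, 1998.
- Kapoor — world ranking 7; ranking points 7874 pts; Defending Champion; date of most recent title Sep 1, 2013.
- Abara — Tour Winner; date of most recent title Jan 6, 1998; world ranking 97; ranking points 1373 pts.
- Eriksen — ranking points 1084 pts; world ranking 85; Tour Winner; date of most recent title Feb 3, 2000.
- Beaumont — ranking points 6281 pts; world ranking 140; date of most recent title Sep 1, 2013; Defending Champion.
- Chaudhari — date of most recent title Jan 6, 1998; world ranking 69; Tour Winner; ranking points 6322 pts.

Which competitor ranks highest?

By status category: Obi, Saleh, Kapoor and Beaumont (Defending Champion); then Eriksen, Chaudhari, Drummond and Abara (Tour Winner).
Obi, Saleh, Kapoor and Beaumont all have date of most recent title Sep 1, 2013, so the next rule applies.
Among Obi, Saleh, Kapoor and Beaumont, by ranking points (higher first): Obi (8373 pts) before Saleh (8271 pts) before Kapoor (7874 pts) before Beaumont (6281 pts).
Among Eriksen, Chaudhari, Drummond and Abara, by date of most recent title (later first): Eriksen (Feb 3, 2000) before Chaudhari, Drummond and Abara (Jan 6, 1998).
Among Chaudhari, Drummond and Abara, by ranking points (higher first): Chaudhari (6322 pts) before Drummond (4871 pts) before Abara (1373 pts).
Order: Obi, Saleh, Kapoor, Beaumont, Eriksen, Chaudhari, Drummond, Abara.

Obi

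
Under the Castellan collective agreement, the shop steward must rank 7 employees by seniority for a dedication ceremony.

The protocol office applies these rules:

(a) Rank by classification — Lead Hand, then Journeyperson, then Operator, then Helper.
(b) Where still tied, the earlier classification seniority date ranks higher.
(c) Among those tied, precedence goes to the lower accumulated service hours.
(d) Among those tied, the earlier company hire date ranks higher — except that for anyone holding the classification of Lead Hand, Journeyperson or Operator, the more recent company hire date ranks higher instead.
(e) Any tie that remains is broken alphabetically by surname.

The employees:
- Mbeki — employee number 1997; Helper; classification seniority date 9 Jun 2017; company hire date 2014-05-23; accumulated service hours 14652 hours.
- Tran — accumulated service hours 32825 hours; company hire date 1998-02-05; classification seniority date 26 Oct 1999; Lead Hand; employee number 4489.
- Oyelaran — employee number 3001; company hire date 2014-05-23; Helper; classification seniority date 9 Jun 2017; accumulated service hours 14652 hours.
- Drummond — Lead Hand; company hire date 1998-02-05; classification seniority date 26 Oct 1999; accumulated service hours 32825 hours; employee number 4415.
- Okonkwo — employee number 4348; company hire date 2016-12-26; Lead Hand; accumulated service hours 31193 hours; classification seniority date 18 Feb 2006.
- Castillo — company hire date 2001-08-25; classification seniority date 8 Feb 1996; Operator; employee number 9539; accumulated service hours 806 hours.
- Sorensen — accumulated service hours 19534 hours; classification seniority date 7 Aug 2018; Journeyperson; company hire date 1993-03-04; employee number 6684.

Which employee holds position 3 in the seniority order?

By classification: Drummond, Tran and Okonkwo (Lead Hand); then Sorensen (Journeyperson); then Castillo (Operator); then Mbeki and Oyelaran (Helper).
Among Drummond, Tran and Okonkwo, by classification seniority date (earlier first): Drummond and Tran (26 Oct 1999) before Okonkwo (18 Feb 2006).
Drummond and Tran both have accumulated service hours 32825 hours, so the next rule applies.
Drummond and Tran both have company hire date 1998-02-05, so the next rule applies.
Among Drummond and Tran, alphabetically by surname: Drummond before Tran.
Mbeki and Oyelaran both have classification seniority date 9 Jun 2017, so the next rule applies.
Mbeki and Oyelaran both have accumulated service hours 14652 hours, so the next rule applies.
Mbeki and Oyelaran both have company hire date 2014-05-23, so the next rule applies.
Among Mbeki and Oyelaran, alphabetically by surname: Mbeki before Oyelaran.
Order: Drummond, Tran, Okonkwo, Sorensen, Castillo, Mbeki, Oyelaran.

Okonkwo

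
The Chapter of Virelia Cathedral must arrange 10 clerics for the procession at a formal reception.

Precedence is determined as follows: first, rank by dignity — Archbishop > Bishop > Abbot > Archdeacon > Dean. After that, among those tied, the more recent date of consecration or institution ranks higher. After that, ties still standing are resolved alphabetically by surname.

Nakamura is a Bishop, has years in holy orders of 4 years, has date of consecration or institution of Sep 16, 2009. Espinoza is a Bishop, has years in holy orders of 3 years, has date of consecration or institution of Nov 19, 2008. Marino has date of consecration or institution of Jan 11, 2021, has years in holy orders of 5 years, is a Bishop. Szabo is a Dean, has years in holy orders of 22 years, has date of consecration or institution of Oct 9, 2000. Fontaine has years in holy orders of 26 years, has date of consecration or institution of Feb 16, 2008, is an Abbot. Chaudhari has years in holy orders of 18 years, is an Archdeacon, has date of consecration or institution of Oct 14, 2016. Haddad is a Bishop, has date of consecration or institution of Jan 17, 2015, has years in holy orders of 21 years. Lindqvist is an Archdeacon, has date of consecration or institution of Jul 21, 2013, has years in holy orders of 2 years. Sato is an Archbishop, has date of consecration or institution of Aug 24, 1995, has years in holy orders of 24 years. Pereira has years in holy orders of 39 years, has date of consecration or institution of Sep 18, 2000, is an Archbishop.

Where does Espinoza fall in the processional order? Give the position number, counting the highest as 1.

By dignity: Pereira and Sato (Archbishop); then Marino, Haddad, Nakamura and Espinoza (Bishop); then Fontaine (Abbot); then Chaudhari and Lindqvist (Archdeacon); then Szabo (Dean).
Among Pereira and Sato, by date of consecration or institution (later first): Pereira (Sep 18, 2000) before Sato (Aug 24, 1995).
Among Marino, Haddad, Nakamura and Espinoza, by date of consecration or institution (later first): Marino (Jan 11, 2021) before Haddad (Jan 17, 2015) before Nakamura (Sep 16, 2009) before Espinoza (Nov 19, 2008).
Among Chaudhari and Lindqvist, by date of consecration or institution (later first): Chaudhari (Oct 14, 2016) before Lindqvist (Jul 21, 2013).
Order: Pereira, Sato, Marino, Haddad, Nakamura, Espinoza, Fontaine, Chaudhari, Lindqvist, Szabo. So position 6.

6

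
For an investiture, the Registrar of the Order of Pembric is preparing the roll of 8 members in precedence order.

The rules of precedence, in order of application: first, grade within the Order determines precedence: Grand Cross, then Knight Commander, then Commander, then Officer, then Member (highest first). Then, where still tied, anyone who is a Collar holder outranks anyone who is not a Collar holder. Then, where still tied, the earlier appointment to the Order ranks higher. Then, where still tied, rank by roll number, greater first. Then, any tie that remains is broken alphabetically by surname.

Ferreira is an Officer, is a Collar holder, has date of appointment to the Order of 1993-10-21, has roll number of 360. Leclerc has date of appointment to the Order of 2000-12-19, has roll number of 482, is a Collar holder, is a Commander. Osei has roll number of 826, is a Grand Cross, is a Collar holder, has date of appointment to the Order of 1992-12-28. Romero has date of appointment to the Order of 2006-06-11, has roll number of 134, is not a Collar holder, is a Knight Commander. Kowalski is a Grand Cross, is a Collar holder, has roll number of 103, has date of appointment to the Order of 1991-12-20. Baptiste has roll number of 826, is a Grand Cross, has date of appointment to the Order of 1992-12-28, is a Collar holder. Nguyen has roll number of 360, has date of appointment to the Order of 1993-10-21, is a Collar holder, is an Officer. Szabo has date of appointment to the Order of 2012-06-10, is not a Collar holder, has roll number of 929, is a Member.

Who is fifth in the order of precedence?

Leclerc

By grade within the Order: Kowalski, Baptiste and Osei (Grand Cross); then Romero (Knight Commander); then Leclerc (Commander); then Ferreira and Nguyen (Officer); then Szabo (Member).
Kowalski, Baptiste and Osei are each a Collar holder, so the next rule applies.
Among Kowalski, Baptiste and Osei, by date of appointment to the Order (earlier first): Kowalski (1991-12-20) before Baptiste and Osei (1992-12-28).
Baptiste and Osei both have roll number 826, so the next rule applies.
Among Baptiste and Osei, alphabetically by surname: Baptiste before Osei.
Ferreira and Nguyen are each a Collar holder, so the next rule applies.
Ferreira and Nguyen both have date of appointment to the Order 1993-10-21, so the next rule applies.
Ferreira and Nguyen both have roll number 360, so the next rule applies.
Among Ferreira and Nguyen, alphabetically by surname: Ferreira before Nguyen.
Order: Kowalski, Baptiste, Osei, Romero, Leclerc, Ferreira, Nguyen, Szabo.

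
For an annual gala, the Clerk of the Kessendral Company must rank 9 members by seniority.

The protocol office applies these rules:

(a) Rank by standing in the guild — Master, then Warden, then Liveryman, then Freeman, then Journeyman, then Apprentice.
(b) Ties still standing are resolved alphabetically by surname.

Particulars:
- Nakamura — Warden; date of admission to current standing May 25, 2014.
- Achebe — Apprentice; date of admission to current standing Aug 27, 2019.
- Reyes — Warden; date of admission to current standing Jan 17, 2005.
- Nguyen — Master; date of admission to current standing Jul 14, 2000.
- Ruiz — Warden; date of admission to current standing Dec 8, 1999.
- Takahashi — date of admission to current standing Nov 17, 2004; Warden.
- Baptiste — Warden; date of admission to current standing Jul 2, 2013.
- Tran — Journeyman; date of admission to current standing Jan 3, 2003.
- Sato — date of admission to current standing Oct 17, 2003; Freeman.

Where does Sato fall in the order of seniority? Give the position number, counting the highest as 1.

By standing in the guild: Nguyen (Master); then Baptiste, Nakamura, Reyes, Ruiz and Takahashi (Warden); then Sato (Freeman); then Tran (Journeyman); then Achebe (Apprentice).
Among Baptiste, Nakamura, Reyes, Ruiz and Takahashi, alphabetically by surname: Baptiste before Nakamura before Reyes before Ruiz before Takahashi.
Order: Nguyen, Baptiste, Nakamura, Reyes, Ruiz, Takahashi, Sato, Tran, Achebe. So position 7.

7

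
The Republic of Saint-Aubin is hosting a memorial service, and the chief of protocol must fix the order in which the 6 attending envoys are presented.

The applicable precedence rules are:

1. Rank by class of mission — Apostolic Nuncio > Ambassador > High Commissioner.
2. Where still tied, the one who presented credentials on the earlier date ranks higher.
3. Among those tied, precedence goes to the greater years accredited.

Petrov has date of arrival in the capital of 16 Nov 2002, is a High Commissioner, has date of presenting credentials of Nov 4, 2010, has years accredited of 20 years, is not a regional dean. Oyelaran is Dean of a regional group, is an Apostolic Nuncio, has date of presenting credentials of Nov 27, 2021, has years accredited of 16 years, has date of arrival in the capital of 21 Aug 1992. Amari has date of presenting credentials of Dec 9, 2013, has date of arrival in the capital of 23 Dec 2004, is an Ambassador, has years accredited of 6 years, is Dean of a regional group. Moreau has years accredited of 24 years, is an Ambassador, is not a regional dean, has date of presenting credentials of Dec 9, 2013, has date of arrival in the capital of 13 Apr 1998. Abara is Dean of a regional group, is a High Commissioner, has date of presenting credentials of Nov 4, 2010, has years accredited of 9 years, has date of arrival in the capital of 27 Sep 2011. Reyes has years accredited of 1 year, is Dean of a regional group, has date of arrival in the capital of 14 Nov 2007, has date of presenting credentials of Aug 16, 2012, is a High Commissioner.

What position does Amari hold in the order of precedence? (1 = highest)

3

By class of mission: Oyelaran (Apostolic Nuncio); then Moreau and Amari (Ambassador); then Petrov, Abara and Reyes (High Commissioner).
Moreau and Amari both have date of presenting credentials Dec 9, 2013, so the next rule applies.
Among Moreau and Amari, by years accredited (higher first): Moreau (24 years) before Amari (6 years).
Among Petrov, Abara and Reyes, by date of presenting credentials (earlier first): Petrov and Abara (Nov 4, 2010) before Reyes (Aug 16, 2012).
Among Petrov and Abara, by years accredited (higher first): Petrov (20 years) before Abara (9 years).
Order: Oyelaran, Moreau, Amari, Petrov, Abara, Reyes. So position 3.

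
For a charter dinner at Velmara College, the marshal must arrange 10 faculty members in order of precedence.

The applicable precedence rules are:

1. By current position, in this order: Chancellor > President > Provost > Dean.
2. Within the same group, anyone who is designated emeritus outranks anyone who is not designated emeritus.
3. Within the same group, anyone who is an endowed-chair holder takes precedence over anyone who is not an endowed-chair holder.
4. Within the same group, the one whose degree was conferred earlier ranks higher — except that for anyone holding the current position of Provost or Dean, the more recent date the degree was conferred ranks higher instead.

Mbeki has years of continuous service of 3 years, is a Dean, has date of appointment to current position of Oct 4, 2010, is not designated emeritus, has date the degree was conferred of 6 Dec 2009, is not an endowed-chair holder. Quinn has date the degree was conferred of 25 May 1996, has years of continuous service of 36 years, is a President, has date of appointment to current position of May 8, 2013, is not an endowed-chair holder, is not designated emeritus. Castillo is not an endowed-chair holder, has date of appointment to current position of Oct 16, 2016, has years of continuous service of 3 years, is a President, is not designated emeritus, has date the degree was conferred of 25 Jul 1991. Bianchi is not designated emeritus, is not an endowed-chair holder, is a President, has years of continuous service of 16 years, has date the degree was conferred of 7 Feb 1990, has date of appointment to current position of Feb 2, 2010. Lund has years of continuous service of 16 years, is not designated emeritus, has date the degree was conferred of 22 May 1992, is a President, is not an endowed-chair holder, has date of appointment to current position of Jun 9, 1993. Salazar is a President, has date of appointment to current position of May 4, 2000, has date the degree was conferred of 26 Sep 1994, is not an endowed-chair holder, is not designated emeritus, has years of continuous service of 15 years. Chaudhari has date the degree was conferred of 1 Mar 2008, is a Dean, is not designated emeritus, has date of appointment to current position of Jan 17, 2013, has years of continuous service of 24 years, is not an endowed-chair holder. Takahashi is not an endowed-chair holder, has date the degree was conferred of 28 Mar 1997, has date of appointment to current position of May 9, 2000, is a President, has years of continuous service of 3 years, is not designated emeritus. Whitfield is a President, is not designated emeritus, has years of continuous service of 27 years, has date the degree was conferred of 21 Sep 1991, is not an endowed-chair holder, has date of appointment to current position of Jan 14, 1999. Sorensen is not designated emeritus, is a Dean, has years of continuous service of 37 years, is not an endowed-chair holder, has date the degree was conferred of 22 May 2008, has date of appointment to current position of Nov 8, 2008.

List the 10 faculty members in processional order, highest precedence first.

By current position: Bianchi, Castillo, Whitfield, Lund, Salazar, Quinn and Takahashi (President); then Mbeki, Sorensen and Chaudhari (Dean).
Bianchi, Castillo, Whitfield, Lund, Salazar, Quinn and Takahashi are each not designated emeritus, so the next rule applies.
Bianchi, Castillo, Whitfield, Lund, Salazar, Quinn and Takahashi are each not an endowed-chair holder, so the next rule applies.
Among Bianchi, Castillo, Whitfield, Lund, Salazar, Quinn and Takahashi, by date the degree was conferred (earlier first): Bianchi (7 Feb 1990) before Castillo (25 Jul 1991) before Whitfield (21 Sep 1991) before Lund (22 May 1992) before Salazar (26 Sep 1994) before Quinn (25 May 1996) before Takahashi (28 Mar 1997).
Mbeki, Sorensen and Chaudhari are each not designated emeritus, so the next rule applies.
Mbeki, Sorensen and Chaudhari are each not an endowed-chair holder, so the next rule applies.
Among Mbeki, Sorensen and Chaudhari, by date the degree was conferred (later first) (reversed rule for this group): Mbeki (6 Dec 2009) before Sorensen (22 May 2008) before Chaudhari (1 Mar 2008).
Full order: Bianchi, Castillo, Whitfield, Lund, Salazar, Quinn, Takahashi, Mbeki, Sorensen, Chaudhari.

Bianchi, Castillo, Whitfield, Lund, Salazar, Quinn, Takahashi, Mbeki, Sorensen, Chaudhari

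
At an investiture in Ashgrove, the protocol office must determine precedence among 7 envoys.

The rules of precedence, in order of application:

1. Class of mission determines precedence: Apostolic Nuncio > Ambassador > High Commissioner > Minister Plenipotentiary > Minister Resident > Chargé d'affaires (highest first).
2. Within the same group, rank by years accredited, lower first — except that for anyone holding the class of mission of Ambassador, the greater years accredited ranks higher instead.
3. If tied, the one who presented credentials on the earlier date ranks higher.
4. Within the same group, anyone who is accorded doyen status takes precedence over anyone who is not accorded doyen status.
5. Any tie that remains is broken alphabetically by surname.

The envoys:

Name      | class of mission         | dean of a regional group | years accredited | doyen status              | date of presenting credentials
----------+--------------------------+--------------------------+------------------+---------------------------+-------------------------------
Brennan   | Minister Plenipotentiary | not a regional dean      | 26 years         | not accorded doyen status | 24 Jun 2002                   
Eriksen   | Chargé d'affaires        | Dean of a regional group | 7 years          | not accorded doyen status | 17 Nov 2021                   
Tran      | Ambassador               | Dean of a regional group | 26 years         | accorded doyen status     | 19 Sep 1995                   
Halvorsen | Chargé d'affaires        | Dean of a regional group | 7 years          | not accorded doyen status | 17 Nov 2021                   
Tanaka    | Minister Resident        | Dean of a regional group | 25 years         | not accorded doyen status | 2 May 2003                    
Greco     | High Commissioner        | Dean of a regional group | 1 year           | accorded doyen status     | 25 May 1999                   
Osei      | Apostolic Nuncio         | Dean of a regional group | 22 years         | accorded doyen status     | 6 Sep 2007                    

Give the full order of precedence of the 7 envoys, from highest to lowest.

Osei, Tran, Greco, Brennan, Tanaka, Eriksen, Halvorsen

By class of mission: Osei (Apostolic Nuncio); then Tran (Ambassador); then Greco (High Commissioner); then Brennan (Minister Plenipotentiary); then Tanaka (Minister Resident); then Eriksen and Halvorsen (Chargé d'affaires).
Eriksen and Halvorsen both have years accredited 7 years, so the next rule applies.
Eriksen and Halvorsen both have date of presenting credentials 17 Nov 2021, so the next rule applies.
Eriksen and Halvorsen are each not accorded doyen status, so the next rule applies.
Among Eriksen and Halvorsen, alphabetically by surname: Eriksen before Halvorsen.
Full order: Osei, Tran, Greco, Brennan, Tanaka, Eriksen, Halvorsen.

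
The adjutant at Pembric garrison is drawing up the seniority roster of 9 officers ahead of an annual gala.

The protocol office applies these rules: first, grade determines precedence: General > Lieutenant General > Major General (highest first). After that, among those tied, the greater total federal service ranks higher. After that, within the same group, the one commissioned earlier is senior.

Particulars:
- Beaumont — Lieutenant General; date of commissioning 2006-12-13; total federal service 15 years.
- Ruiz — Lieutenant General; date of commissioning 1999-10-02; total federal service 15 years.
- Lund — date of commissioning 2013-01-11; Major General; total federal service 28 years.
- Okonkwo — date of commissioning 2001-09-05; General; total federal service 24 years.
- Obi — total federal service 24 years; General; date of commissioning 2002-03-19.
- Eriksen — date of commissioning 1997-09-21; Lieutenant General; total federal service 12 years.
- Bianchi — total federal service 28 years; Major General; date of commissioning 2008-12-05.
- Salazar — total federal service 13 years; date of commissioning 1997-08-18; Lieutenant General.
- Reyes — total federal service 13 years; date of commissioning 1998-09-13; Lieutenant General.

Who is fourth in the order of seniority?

By grade: Okonkwo and Obi (General); then Ruiz, Beaumont, Salazar, Reyes and Eriksen (Lieutenant General); then Bianchi and Lund (Major General).
Okonkwo and Obi both have total federal service 24 years, so the next rule applies.
Among Okonkwo and Obi, by date of commissioning (earlier first): Okonkwo (2001-09-05) before Obi (2002-03-19).
Among Ruiz, Beaumont, Salazar, Reyes and Eriksen, by total federal service (higher first): Ruiz and Beaumont (15 years) before Salazar and Reyes (13 years) before Eriksen (12 years).
Among Ruiz and Beaumont, by date of commissioning (earlier first): Ruiz (1999-10-02) before Beaumont (2006-12-13).
Among Salazar and Reyes, by date of commissioning (earlier first): Salazar (1997-08-18) before Reyes (1998-09-13).
Bianchi and Lund both have total federal service 28 years, so the next rule applies.
Among Bianchi and Lund, by date of commissioning (earlier first): Bianchi (2008-12-05) before Lund (2013-01-11).
Order: Okonkwo, Obi, Ruiz, Beaumont, Salazar, Reyes, Eriksen, Bianchi, Lund.

Beaumont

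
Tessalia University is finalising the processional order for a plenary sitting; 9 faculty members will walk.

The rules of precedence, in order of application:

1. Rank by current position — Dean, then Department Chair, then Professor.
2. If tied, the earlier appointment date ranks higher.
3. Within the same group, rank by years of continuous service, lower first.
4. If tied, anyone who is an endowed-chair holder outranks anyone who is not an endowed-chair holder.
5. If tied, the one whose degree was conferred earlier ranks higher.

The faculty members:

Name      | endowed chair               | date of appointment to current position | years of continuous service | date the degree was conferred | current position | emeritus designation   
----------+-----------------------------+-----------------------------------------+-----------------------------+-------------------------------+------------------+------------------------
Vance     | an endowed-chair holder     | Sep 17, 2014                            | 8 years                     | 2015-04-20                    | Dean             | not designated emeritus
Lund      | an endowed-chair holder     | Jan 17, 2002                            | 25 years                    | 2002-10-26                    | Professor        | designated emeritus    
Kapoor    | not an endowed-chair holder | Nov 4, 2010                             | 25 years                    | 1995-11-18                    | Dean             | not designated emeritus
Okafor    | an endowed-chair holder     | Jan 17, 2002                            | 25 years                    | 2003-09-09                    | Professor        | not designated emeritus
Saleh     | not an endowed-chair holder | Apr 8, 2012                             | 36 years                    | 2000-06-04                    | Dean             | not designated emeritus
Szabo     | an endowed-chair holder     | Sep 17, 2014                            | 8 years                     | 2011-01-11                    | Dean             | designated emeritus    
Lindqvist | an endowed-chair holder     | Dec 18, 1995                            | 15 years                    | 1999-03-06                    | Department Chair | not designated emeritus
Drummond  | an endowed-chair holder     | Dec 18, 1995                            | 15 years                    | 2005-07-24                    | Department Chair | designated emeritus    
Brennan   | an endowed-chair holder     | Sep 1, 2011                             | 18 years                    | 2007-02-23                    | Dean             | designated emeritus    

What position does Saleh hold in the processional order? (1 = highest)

By current position: Kapoor, Brennan, Saleh, Szabo and Vance (Dean); then Lindqvist and Drummond (Department Chair); then Lund and Okafor (Professor).
Among Kapoor, Brennan, Saleh, Szabo and Vance, by date of appointment to current position (earlier first): Kapoor (Nov 4, 2010) before Brennan (Sep 1, 2011) before Saleh (Apr 8, 2012) before Szabo and Vance (Sep 17, 2014).
Szabo and Vance both have years of continuous service 8 years, so the next rule applies.
Szabo and Vance are each an endowed-chair holder, so the next rule applies.
Among Szabo and Vance, by date the degree was conferred (earlier first): Szabo (2011-01-11) before Vance (2015-04-20).
Lindqvist and Drummond both have date of appointment to current position Dec 18, 1995, so the next rule applies.
Lindqvist and Drummond both have years of continuous service 15 years, so the next rule applies.
Lindqvist and Drummond are each an endowed-chair holder, so the next rule applies.
Among Lindqvist and Drummond, by date the degree was conferred (earlier first): Lindqvist (1999-03-06) before Drummond (2005-07-24).
Lund and Okafor both have date of appointment to current position Jan 17, 2002, so the next rule applies.
Lund and Okafor both have years of continuous service 25 years, so the next rule applies.
Lund and Okafor are each an endowed-chair holder, so the next rule applies.
Among Lund and Okafor, by date the degree was conferred (earlier first): Lund (2002-10-26) before Okafor (2003-09-09).
Order: Kapoor, Brennan, Saleh, Szabo, Vance, Lindqvist, Drummond, Lund, Okafor. So position 3.

3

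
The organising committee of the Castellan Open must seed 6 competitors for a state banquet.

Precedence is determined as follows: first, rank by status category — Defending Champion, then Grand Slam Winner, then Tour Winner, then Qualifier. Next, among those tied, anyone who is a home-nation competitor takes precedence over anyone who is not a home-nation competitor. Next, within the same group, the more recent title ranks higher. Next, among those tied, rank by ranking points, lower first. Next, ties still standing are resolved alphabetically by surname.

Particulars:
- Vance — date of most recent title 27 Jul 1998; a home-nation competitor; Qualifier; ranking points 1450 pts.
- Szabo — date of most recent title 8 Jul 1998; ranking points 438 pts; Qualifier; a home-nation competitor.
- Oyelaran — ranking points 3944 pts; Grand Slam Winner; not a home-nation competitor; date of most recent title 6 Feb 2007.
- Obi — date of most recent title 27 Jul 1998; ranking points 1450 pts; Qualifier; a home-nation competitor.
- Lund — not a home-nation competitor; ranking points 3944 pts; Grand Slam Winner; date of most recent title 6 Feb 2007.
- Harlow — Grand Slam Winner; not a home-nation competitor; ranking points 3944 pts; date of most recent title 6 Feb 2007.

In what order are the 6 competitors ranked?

Harlow, Lund, Oyelaran, Obi, Vance, Szabo

By status category: Harlow, Lund and Oyelaran (Grand Slam Winner); then Obi, Vance and Szabo (Qualifier).
Harlow, Lund and Oyelaran are each not a home-nation competitor, so the next rule applies.
Harlow, Lund and Oyelaran all have date of most recent title 6 Feb 2007, so the next rule applies.
Harlow, Lund and Oyelaran all have ranking points 3944 pts, so the next rule applies.
Among Harlow, Lund and Oyelaran, alphabetically by surname: Harlow before Lund before Oyelaran.
Obi, Vance and Szabo are each a home-nation competitor, so the next rule applies.
Among Obi, Vance and Szabo, by date of most recent title (later first): Obi and Vance (27 Jul 1998) before Szabo (8 Jul 1998).
Obi and Vance both have ranking points 1450 pts, so the next rule applies.
Among Obi and Vance, alphabetically by surname: Obi before Vance.
Full order: Harlow, Lund, Oyelaran, Obi, Vance, Szabo.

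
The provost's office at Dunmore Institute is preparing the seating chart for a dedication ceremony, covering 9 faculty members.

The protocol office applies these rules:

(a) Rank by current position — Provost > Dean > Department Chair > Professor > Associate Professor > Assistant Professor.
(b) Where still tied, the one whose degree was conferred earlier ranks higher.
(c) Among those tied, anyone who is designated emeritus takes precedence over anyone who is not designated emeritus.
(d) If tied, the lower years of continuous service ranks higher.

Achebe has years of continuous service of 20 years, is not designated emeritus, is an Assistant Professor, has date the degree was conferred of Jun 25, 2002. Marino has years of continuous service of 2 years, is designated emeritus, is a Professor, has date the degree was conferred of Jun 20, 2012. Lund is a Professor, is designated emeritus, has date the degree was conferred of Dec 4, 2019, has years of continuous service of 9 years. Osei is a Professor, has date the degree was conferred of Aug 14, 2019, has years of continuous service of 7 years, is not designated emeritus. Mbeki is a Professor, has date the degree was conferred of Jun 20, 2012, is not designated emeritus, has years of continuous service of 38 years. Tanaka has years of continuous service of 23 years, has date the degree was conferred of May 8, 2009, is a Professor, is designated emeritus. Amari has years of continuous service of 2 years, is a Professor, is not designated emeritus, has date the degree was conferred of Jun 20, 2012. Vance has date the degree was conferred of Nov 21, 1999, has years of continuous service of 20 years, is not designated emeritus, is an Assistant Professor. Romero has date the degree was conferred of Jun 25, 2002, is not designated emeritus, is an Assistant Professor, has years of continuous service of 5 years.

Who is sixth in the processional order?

By current position: Tanaka, Marino, Amari, Mbeki, Osei and Lund (Professor); then Vance, Romero and Achebe (Assistant Professor).
Among Tanaka, Marino, Amari, Mbeki, Osei and Lund, by date the degree was conferred (earlier first): Tanaka (May 8, 2009) before Marino, Amari and Mbeki (Jun 20, 2012) before Osei (Aug 14, 2019) before Lund (Dec 4, 2019).
Among Marino, Amari and Mbeki, designated emeritus before not designated emeritus: Marino (designated emeritus) before Amari and Mbeki (not designated emeritus).
Among Amari and Mbeki, by years of continuous service (lower first): Amari (2 years) before Mbeki (38 years).
Among Vance, Romero and Achebe, by date the degree was conferred (earlier first): Vance (Nov 21, 1999) before Romero and Achebe (Jun 25, 2002).
Romero and Achebe are each not designated emeritus, so the next rule applies.
Among Romero and Achebe, by years of continuous service (lower first): Romero (5 years) before Achebe (20 years).
Order: Tanaka, Marino, Amari, Mbeki, Osei, Lund, Vance, Romero, Achebe.

Lund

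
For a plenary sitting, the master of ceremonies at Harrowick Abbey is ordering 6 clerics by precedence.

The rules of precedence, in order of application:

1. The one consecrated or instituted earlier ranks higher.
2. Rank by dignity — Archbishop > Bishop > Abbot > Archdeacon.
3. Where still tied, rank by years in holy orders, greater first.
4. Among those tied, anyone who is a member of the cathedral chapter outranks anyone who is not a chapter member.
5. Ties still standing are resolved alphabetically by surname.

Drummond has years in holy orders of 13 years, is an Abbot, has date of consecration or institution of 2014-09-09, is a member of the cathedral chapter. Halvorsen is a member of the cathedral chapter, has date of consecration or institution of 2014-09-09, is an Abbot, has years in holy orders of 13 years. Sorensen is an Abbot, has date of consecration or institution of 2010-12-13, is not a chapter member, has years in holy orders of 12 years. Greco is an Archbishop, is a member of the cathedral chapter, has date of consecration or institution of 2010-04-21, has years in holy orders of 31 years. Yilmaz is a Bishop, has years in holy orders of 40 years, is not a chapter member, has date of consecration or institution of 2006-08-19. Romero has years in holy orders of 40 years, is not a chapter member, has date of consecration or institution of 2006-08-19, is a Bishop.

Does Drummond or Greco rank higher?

Greco

By date of consecration or institution (earlier first): Romero and Yilmaz (both 2006-08-19); then Greco (2010-04-21); then Sorensen (2010-12-13); then Drummond and Halvorsen (both 2014-09-09).
Romero and Yilmaz are each Bishop, so the next rule applies.
Romero and Yilmaz both have years in holy orders 40 years, so the next rule applies.
Romero and Yilmaz are each not a chapter member, so the next rule applies.
Among Romero and Yilmaz, alphabetically by surname: Romero before Yilmaz.
Drummond and Halvorsen are each Abbot, so the next rule applies.
Drummond and Halvorsen both have years in holy orders 13 years, so the next rule applies.
Drummond and Halvorsen are each a member of the cathedral chapter, so the next rule applies.
Among Drummond and Halvorsen, alphabetically by surname: Drummond before Halvorsen.
So Greco takes precedence.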